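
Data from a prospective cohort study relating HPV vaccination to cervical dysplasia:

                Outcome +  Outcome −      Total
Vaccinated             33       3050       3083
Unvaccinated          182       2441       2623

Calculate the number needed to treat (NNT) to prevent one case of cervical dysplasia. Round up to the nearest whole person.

18

Risk in treated group = 33/3083 = 0.01070; risk in control = 182/2623 = 0.06939.
Absolute risk reduction = 0.06939 − 0.01070 = 0.05868
NNT = 1 / ARR = 1 / 0.05868 = 17.041 → round up → 18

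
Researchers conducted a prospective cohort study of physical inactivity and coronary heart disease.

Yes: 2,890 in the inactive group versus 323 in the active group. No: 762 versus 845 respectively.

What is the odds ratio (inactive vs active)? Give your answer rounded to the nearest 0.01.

9.92

From the description: a = 2890, b = 762, c = 323, d = 845.
OR = (a·d)/(b·c) = (2890 × 845) / (762 × 323) = 2442050 / 246126 = 9.92195
The odds of coronary heart disease are about 9.92 times as high in the inactive group.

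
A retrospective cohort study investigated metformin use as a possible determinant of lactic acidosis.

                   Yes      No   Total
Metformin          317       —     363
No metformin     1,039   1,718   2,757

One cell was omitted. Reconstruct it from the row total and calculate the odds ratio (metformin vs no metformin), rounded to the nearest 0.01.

The missing cell is in the exposed row: 363 − 317 = 46.
So a = 317, b = 46, c = 1039, d = 1718.
OR = (a·d)/(b·c) = (317 × 1718) / (46 × 1039) = 544606 / 47794 = 11.39486

11.39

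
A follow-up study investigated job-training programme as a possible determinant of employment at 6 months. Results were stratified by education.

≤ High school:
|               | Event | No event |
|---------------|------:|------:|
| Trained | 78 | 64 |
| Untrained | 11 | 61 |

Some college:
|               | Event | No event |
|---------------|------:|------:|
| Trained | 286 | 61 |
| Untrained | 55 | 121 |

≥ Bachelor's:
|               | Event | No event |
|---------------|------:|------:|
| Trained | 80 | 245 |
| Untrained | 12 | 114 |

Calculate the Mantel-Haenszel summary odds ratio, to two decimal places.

OR_MH = Σ(aᵢdᵢ/nᵢ) / Σ(bᵢcᵢ/nᵢ), where nᵢ is the stratum total.
Stratum 1 (≤ High school): n = 214; a·d/n = 78·61/214 = 22.2336; b·c/n = 64·11/214 = 3.2897
Stratum 2 (Some college): n = 523; a·d/n = 286·121/523 = 66.1683; b·c/n = 61·55/523 = 6.4149
Stratum 3 (≥ Bachelor's): n = 451; a·d/n = 80·114/451 = 20.2217; b·c/n = 245·12/451 = 6.5188
OR_MH = (22.2336 + 66.1683 + 20.2217) / (3.2897 + 6.4149 + 6.5188) = 108.6236 / 16.2235 = 6.69546

6.70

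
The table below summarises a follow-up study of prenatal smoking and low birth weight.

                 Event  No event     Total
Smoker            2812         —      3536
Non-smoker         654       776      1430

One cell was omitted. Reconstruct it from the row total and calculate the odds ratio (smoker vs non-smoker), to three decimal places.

4.609

The missing cell is in the exposed row: 3536 − 2812 = 724.
So a = 2812, b = 724, c = 654, d = 776.
OR = (a·d)/(b·c) = (2812 × 776) / (724 × 654) = 2182112 / 473496 = 4.60851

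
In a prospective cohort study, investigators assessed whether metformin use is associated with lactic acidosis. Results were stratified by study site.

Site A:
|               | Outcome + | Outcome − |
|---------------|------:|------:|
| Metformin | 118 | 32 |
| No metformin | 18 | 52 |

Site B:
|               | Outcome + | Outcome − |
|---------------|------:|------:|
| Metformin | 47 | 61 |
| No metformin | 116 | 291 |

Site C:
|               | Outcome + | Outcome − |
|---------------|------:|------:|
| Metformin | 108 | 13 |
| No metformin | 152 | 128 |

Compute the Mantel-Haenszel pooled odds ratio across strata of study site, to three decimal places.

4.178

OR_MH = Σ(aᵢdᵢ/nᵢ) / Σ(bᵢcᵢ/nᵢ), where nᵢ is the stratum total.
Stratum 1 (Site A): n = 220; a·d/n = 118·52/220 = 27.8909; b·c/n = 32·18/220 = 2.6182
Stratum 2 (Site B): n = 515; a·d/n = 47·291/515 = 26.5573; b·c/n = 61·116/515 = 13.7398
Stratum 3 (Site C): n = 401; a·d/n = 108·128/401 = 34.4738; b·c/n = 13·152/401 = 4.9277
OR_MH = (27.8909 + 26.5573 + 34.4738) / (2.6182 + 13.7398 + 4.9277) = 88.9220 / 21.2857 = 4.17755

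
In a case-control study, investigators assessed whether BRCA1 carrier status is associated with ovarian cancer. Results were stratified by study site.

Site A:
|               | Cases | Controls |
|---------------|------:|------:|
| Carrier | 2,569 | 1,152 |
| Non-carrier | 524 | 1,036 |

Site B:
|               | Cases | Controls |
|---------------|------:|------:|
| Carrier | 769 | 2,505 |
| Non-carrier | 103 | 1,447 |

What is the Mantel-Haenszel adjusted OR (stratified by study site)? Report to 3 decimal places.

4.378

OR_MH = Σ(aᵢdᵢ/nᵢ) / Σ(bᵢcᵢ/nᵢ), where nᵢ is the stratum total.
Stratum 1 (Site A): n = 5281; a·d/n = 2569·1036/5281 = 503.9735; b·c/n = 1152·524/5281 = 114.3056
Stratum 2 (Site B): n = 4824; a·d/n = 769·1447/4824 = 230.6681; b·c/n = 2505·103/4824 = 53.4857
OR_MH = (503.9735 + 230.6681) / (114.3056 + 53.4857) = 734.6416 / 167.7913 = 4.37831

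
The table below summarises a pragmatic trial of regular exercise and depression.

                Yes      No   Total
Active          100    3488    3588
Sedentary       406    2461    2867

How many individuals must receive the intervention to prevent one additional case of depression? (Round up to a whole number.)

9

Risk in treated group = 100/3588 = 0.02787; risk in control = 406/2867 = 0.14161.
Absolute risk reduction = 0.14161 − 0.02787 = 0.11374
NNT = 1 / ARR = 1 / 0.11374 = 8.792 → round up → 9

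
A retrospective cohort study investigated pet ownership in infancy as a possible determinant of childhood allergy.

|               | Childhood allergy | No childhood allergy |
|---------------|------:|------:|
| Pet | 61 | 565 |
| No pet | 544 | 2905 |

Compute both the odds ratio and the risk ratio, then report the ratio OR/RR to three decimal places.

Cells: a = 61, b = 565, c = 544, d = 2905.
OR = (61·2905)/(565·544) = 177205/307360 = 0.57654
Risk in exposed = 61/626 = 0.09744; risk in unexposed = 544/3449 = 0.15773; RR = 0.61780
OR/RR = 0.57654 / 0.61780 = 0.93321
The outcome is not rare, so the OR lies further from 1 than the RR.

0.933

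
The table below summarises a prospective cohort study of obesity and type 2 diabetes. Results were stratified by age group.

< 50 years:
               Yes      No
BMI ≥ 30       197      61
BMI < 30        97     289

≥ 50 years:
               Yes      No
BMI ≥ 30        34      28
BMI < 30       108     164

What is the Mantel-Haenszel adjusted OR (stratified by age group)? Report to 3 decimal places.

5.761

OR_MH = Σ(aᵢdᵢ/nᵢ) / Σ(bᵢcᵢ/nᵢ), where nᵢ is the stratum total.
Stratum 1 (< 50 years): n = 644; a·d/n = 197·289/644 = 88.4053; b·c/n = 61·97/644 = 9.1879
Stratum 2 (≥ 50 years): n = 334; a·d/n = 34·164/334 = 16.6946; b·c/n = 28·108/334 = 9.0539
OR_MH = (88.4053 + 16.6946) / (9.1879 + 9.0539) = 105.0999 / 18.2418 = 5.76149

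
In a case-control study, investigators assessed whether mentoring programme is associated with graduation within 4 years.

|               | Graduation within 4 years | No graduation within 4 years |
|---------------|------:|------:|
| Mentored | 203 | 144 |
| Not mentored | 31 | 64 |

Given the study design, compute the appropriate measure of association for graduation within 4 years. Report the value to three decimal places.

2.910

Cells: a = 203, b = 144, c = 31, d = 64.
This is a case-control study: participants were sampled on outcome status, so risks in the source population cannot be estimated directly — relative risk is not valid here. The odds ratio is the appropriate measure.
OR = (a·d)/(b·c) = (203 × 64) / (144 × 31) = 12992 / 4464 = 2.91039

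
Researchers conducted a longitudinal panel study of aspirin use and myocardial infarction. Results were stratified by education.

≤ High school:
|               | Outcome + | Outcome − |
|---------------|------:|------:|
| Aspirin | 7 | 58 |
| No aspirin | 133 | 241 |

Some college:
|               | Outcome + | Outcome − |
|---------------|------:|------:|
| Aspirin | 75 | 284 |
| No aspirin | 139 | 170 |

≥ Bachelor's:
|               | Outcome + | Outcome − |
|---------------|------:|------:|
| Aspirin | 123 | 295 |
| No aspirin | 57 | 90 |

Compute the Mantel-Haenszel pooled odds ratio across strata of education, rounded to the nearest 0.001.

OR_MH = Σ(aᵢdᵢ/nᵢ) / Σ(bᵢcᵢ/nᵢ), where nᵢ is the stratum total.
Stratum 1 (≤ High school): n = 439; a·d/n = 7·241/439 = 3.8428; b·c/n = 58·133/439 = 17.5718
Stratum 2 (Some college): n = 668; a·d/n = 75·170/668 = 19.0868; b·c/n = 284·139/668 = 59.0958
Stratum 3 (≥ Bachelor's): n = 565; a·d/n = 123·90/565 = 19.5929; b·c/n = 295·57/565 = 29.7611
OR_MH = (3.8428 + 19.0868 + 19.5929) / (17.5718 + 59.0958 + 29.7611) = 42.5226 / 106.4286 = 0.39954

0.400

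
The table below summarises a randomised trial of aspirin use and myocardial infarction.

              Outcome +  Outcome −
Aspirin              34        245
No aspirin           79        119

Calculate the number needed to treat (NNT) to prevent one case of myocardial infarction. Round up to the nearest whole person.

Risk in treated group = 34/279 = 0.12186; risk in control = 79/198 = 0.39899.
Absolute risk reduction = 0.39899 − 0.12186 = 0.27713
NNT = 1 / ARR = 1 / 0.27713 = 3.608 → round up → 4

4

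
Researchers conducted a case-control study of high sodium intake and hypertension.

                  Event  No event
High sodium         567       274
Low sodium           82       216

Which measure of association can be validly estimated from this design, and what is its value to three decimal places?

Cells: a = 567, b = 274, c = 82, d = 216.
This is a case-control study: participants were sampled on outcome status, so risks in the source population cannot be estimated directly — relative risk is not valid here. The odds ratio is the appropriate measure.
OR = (a·d)/(b·c) = (567 × 216) / (274 × 82) = 122472 / 22468 = 5.45095

5.451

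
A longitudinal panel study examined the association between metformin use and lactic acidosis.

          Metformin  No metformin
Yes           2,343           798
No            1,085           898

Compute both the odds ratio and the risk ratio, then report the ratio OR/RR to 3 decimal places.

1.673

Reading the table with exposure as columns: a = 2343 (Metformin, case), b = 1085 (Metformin, non-case), c = 798 (No metformin, case), d = 898.
OR = (2343·898)/(1085·798) = 2104014/865830 = 2.43005
Risk in exposed = 2343/3428 = 0.68349; risk in unexposed = 798/1696 = 0.47052; RR = 1.45263
OR/RR = 2.43005 / 1.45263 = 1.67287
The outcome is not rare, so the OR lies further from 1 than the RR.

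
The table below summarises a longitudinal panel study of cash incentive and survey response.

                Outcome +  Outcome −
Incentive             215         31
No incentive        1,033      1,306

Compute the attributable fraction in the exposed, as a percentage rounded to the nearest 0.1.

Cells: a = 215, b = 31, c = 1033, d = 1306.
Risk in exposed = 215/246 = 0.87398; risk in unexposed = 1033/2339 = 0.44164.
RR = 0.87398/0.44164 = 1.97894
AR% = (RR − 1)/RR × 100 = (1.97894 − 1)/1.97894 × 100 = 49.4680%

49.5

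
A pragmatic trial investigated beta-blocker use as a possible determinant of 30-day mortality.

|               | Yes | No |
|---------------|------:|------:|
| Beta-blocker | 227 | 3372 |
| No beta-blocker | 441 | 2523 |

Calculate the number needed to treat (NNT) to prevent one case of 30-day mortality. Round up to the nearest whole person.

Risk in treated group = 227/3599 = 0.06307; risk in control = 441/2964 = 0.14879.
Absolute risk reduction = 0.14879 − 0.06307 = 0.08571
NNT = 1 / ARR = 1 / 0.08571 = 11.667 → round up → 12

12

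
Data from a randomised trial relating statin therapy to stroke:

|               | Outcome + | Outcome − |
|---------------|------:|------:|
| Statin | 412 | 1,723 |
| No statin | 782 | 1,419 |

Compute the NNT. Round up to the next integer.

Risk in treated group = 412/2135 = 0.19297; risk in control = 782/2201 = 0.35529.
Absolute risk reduction = 0.35529 − 0.19297 = 0.16232
NNT = 1 / ARR = 1 / 0.16232 = 6.161 → round up → 7

7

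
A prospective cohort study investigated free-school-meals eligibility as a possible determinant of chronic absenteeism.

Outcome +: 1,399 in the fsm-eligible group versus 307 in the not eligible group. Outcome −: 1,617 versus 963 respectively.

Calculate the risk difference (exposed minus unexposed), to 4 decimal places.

0.2221

From the description: a = 1399, b = 1617, c = 307, d = 963.
Risk in exposed = 1399/3016 = 0.463859; risk in unexposed = 307/1270 = 0.241732.
Risk difference = 0.463859 − 0.241732 = 0.222127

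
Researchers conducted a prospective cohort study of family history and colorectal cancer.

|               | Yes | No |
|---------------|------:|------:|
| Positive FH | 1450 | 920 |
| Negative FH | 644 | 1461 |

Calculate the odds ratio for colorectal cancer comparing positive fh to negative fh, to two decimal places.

3.58

Cells: a = 1450, b = 920, c = 644, d = 1461.
OR = (a·d)/(b·c) = (1450 × 1461) / (920 × 644) = 2118450 / 592480 = 3.57556
The odds of colorectal cancer are about 3.58 times as high in the positive fh group.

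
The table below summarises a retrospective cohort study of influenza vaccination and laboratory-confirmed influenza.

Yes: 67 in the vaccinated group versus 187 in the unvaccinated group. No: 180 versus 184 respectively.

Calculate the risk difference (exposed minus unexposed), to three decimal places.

-0.233

From the description: a = 67, b = 180, c = 187, d = 184.
Risk in exposed = 67/247 = 0.271255; risk in unexposed = 187/371 = 0.504043.
Risk difference = 0.271255 − 0.504043 = -0.232788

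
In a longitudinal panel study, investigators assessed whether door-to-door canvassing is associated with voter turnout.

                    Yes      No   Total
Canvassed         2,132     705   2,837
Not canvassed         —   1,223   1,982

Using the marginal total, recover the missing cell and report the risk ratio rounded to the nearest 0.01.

The missing cell is in the unexposed row: 1982 − 1223 = 759.
So a = 2132, b = 705, c = 759, d = 1223.
RR = [a/(a+b)] / [c/(c+d)] = (2132/2837) / (759/1982) = 0.75150/0.38295 = 1.96241

1.96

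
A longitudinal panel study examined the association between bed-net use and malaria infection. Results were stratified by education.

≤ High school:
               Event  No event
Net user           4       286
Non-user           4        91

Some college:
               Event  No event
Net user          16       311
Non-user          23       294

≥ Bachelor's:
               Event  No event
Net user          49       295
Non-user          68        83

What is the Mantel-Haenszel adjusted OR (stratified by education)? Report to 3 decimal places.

0.302

OR_MH = Σ(aᵢdᵢ/nᵢ) / Σ(bᵢcᵢ/nᵢ), where nᵢ is the stratum total.
Stratum 1 (≤ High school): n = 385; a·d/n = 4·91/385 = 0.9455; b·c/n = 286·4/385 = 2.9714
Stratum 2 (Some college): n = 644; a·d/n = 16·294/644 = 7.3043; b·c/n = 311·23/644 = 11.1071
Stratum 3 (≥ Bachelor's): n = 495; a·d/n = 49·83/495 = 8.2162; b·c/n = 295·68/495 = 40.5253
OR_MH = (0.9455 + 7.3043 + 8.2162) / (2.9714 + 11.1071 + 40.5253) = 16.4660 / 54.6038 = 0.30155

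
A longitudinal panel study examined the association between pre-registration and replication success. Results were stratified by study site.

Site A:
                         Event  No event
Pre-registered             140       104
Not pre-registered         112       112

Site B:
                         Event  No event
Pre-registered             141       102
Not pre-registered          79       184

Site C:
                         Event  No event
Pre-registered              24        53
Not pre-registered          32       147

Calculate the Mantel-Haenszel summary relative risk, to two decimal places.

RR_MH = Σ(aᵢ·n₀ᵢ/nᵢ) / Σ(cᵢ·n₁ᵢ/nᵢ), with n₁ᵢ = aᵢ+bᵢ (exposed), n₀ᵢ = cᵢ+dᵢ (unexposed), nᵢ = n₁ᵢ+n₀ᵢ.
Stratum 1 (Site A): n₁ = 244, n₀ = 224, n = 468; a·n₀/n = 140·224/468 = 67.0085; c·n₁/n = 112·244/468 = 58.3932
Stratum 2 (Site B): n₁ = 243, n₀ = 263, n = 506; a·n₀/n = 141·263/506 = 73.2866; c·n₁/n = 79·243/506 = 37.9387
Stratum 3 (Site C): n₁ = 77, n₀ = 179, n = 256; a·n₀/n = 24·179/256 = 16.7812; c·n₁/n = 32·77/256 = 9.6250
RR_MH = (67.0085 + 73.2866 + 16.7812) / (58.3932 + 37.9387 + 9.6250) = 157.0764 / 105.9569 = 1.48246

1.48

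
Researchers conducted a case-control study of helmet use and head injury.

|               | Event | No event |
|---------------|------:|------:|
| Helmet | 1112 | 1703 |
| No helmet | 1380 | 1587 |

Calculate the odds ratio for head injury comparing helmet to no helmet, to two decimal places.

Cells: a = 1112, b = 1703, c = 1380, d = 1587.
OR = (a·d)/(b·c) = (1112 × 1587) / (1703 × 1380) = 1764744 / 2350140 = 0.75091
Exposure is associated with lower odds of head injury (OR = 0.75 < 1).

0.75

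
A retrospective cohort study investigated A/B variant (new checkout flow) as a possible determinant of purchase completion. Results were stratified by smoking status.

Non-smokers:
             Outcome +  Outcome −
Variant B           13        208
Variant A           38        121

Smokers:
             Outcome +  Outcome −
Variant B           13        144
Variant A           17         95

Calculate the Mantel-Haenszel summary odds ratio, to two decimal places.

OR_MH = Σ(aᵢdᵢ/nᵢ) / Σ(bᵢcᵢ/nᵢ), where nᵢ is the stratum total.
Stratum 1 (Non-smokers): n = 380; a·d/n = 13·121/380 = 4.1395; b·c/n = 208·38/380 = 20.8000
Stratum 2 (Smokers): n = 269; a·d/n = 13·95/269 = 4.5911; b·c/n = 144·17/269 = 9.1004
OR_MH = (4.1395 + 4.5911) / (20.8000 + 9.1004) = 8.7306 / 29.9004 = 0.29199

0.29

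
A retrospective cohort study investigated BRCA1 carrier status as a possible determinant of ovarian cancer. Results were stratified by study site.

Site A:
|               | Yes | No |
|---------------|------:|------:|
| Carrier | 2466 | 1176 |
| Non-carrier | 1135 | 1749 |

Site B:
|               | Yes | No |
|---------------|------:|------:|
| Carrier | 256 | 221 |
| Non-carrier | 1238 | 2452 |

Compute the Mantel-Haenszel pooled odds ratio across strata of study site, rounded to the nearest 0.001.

3.004

OR_MH = Σ(aᵢdᵢ/nᵢ) / Σ(bᵢcᵢ/nᵢ), where nᵢ is the stratum total.
Stratum 1 (Site A): n = 6526; a·d/n = 2466·1749/6526 = 660.9001; b·c/n = 1176·1135/6526 = 204.5296
Stratum 2 (Site B): n = 4167; a·d/n = 256·2452/4167 = 150.6388; b·c/n = 221·1238/4167 = 65.6583
OR_MH = (660.9001 + 150.6388) / (204.5296 + 65.6583) = 811.5389 / 270.1878 = 3.00361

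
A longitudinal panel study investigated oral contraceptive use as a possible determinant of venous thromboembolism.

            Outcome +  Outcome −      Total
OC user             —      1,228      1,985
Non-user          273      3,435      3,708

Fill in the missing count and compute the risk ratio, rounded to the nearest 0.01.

The missing cell is in the exposed row: 1985 − 1228 = 757.
So a = 757, b = 1228, c = 273, d = 3435.
RR = [a/(a+b)] / [c/(c+d)] = (757/1985) / (273/3708) = 0.38136/0.07362 = 5.17979

5.18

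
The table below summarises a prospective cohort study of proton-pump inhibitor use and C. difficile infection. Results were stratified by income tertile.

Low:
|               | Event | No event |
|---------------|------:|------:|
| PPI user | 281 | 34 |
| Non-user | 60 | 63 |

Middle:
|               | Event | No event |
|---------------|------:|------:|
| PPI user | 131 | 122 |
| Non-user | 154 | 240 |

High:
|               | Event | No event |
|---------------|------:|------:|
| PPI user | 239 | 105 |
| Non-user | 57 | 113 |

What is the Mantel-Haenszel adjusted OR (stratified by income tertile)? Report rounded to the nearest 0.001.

OR_MH = Σ(aᵢdᵢ/nᵢ) / Σ(bᵢcᵢ/nᵢ), where nᵢ is the stratum total.
Stratum 1 (Low): n = 438; a·d/n = 281·63/438 = 40.4178; b·c/n = 34·60/438 = 4.6575
Stratum 2 (Middle): n = 647; a·d/n = 131·240/647 = 48.5935; b·c/n = 122·154/647 = 29.0386
Stratum 3 (High): n = 514; a·d/n = 239·113/514 = 52.5428; b·c/n = 105·57/514 = 11.6440
OR_MH = (40.4178 + 48.5935 + 52.5428) / (4.6575 + 29.0386 + 11.6440) = 141.5541 / 45.3401 = 3.12205

3.122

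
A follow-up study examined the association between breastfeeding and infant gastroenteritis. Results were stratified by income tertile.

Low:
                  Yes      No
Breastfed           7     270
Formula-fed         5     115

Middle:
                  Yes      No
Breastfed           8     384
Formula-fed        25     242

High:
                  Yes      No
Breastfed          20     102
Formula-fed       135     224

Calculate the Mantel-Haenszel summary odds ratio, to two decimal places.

0.31

OR_MH = Σ(aᵢdᵢ/nᵢ) / Σ(bᵢcᵢ/nᵢ), where nᵢ is the stratum total.
Stratum 1 (Low): n = 397; a·d/n = 7·115/397 = 2.0277; b·c/n = 270·5/397 = 3.4005
Stratum 2 (Middle): n = 659; a·d/n = 8·242/659 = 2.9378; b·c/n = 384·25/659 = 14.5675
Stratum 3 (High): n = 481; a·d/n = 20·224/481 = 9.3139; b·c/n = 102·135/481 = 28.6279
OR_MH = (2.0277 + 2.9378 + 9.3139) / (3.4005 + 14.5675 + 28.6279) = 14.2794 / 46.5959 = 0.30645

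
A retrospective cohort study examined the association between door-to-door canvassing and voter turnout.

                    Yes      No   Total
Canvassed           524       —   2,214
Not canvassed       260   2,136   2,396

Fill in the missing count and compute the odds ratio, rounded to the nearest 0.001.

2.547

The missing cell is in the exposed row: 2214 − 524 = 1690.
So a = 524, b = 1690, c = 260, d = 2136.
OR = (a·d)/(b·c) = (524 × 2136) / (1690 × 260) = 1119264 / 439400 = 2.54726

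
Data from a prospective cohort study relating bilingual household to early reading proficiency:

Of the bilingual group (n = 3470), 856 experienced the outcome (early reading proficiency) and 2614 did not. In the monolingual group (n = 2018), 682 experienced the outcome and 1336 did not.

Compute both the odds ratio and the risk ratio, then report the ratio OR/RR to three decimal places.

From the description: a = 856, b = 2614, c = 682, d = 1336.
OR = (856·1336)/(2614·682) = 1143616/1782748 = 0.64149
Risk in exposed = 856/3470 = 0.24669; risk in unexposed = 682/2018 = 0.33796; RR = 0.72993
OR/RR = 0.64149 / 0.72993 = 0.87884
The outcome is not rare, so the OR lies further from 1 than the RR.

0.879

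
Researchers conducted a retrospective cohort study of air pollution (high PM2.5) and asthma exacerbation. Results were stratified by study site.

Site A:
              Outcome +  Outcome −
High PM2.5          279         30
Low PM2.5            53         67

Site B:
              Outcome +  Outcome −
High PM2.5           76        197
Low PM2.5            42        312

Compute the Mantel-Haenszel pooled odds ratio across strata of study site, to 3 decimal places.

OR_MH = Σ(aᵢdᵢ/nᵢ) / Σ(bᵢcᵢ/nᵢ), where nᵢ is the stratum total.
Stratum 1 (Site A): n = 429; a·d/n = 279·67/429 = 43.5734; b·c/n = 30·53/429 = 3.7063
Stratum 2 (Site B): n = 627; a·d/n = 76·312/627 = 37.8182; b·c/n = 197·42/627 = 13.1962
OR_MH = (43.5734 + 37.8182) / (3.7063 + 13.1962) = 81.3916 / 16.9025 = 4.81537

4.815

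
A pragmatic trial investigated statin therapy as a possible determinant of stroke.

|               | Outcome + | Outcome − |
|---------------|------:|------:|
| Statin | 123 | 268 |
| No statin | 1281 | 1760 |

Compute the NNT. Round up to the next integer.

10

Risk in treated group = 123/391 = 0.31458; risk in control = 1281/3041 = 0.42124.
Absolute risk reduction = 0.42124 − 0.31458 = 0.10667
NNT = 1 / ARR = 1 / 0.10667 = 9.375 → round up → 10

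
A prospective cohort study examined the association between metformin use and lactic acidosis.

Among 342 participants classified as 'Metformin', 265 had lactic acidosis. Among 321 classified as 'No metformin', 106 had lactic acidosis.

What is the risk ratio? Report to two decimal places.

From the description: a = 265, b = 77, c = 106, d = 215.
Risk in exposed = 265/342 = 0.77485; risk in unexposed = 106/321 = 0.33022.
RR = 0.77485 / 0.33022 = 2.34649
The risk among the exposed is 2.35 times that among the unexposed.

2.35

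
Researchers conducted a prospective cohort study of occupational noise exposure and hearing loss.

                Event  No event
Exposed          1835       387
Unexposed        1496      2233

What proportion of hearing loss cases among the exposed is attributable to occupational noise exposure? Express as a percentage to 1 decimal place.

Cells: a = 1835, b = 387, c = 1496, d = 2233.
Risk in exposed = 1835/2222 = 0.82583; risk in unexposed = 1496/3729 = 0.40118.
RR = 0.82583/0.40118 = 2.05851
AR% = (RR − 1)/RR × 100 = (2.05851 − 1)/2.05851 × 100 = 51.4212%

51.4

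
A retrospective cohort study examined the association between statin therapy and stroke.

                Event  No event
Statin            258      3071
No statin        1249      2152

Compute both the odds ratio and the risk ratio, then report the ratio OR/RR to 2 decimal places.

0.69

Cells: a = 258, b = 3071, c = 1249, d = 2152.
OR = (258·2152)/(3071·1249) = 555216/3835679 = 0.14475
Risk in exposed = 258/3329 = 0.07750; risk in unexposed = 1249/3401 = 0.36724; RR = 0.21103
OR/RR = 0.14475 / 0.21103 = 0.68591
The outcome is not rare, so the OR lies further from 1 than the RR.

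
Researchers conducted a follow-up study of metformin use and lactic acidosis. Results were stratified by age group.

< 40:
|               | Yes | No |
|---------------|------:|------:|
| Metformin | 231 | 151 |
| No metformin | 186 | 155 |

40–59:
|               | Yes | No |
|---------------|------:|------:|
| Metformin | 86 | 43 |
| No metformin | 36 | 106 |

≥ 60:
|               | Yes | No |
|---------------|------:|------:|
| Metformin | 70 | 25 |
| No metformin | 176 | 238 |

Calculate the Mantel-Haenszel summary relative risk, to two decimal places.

RR_MH = Σ(aᵢ·n₀ᵢ/nᵢ) / Σ(cᵢ·n₁ᵢ/nᵢ), with n₁ᵢ = aᵢ+bᵢ (exposed), n₀ᵢ = cᵢ+dᵢ (unexposed), nᵢ = n₁ᵢ+n₀ᵢ.
Stratum 1 (< 40): n₁ = 382, n₀ = 341, n = 723; a·n₀/n = 231·341/723 = 108.9502; c·n₁/n = 186·382/723 = 98.2739
Stratum 2 (40–59): n₁ = 129, n₀ = 142, n = 271; a·n₀/n = 86·142/271 = 45.0627; c·n₁/n = 36·129/271 = 17.1365
Stratum 3 (≥ 60): n₁ = 95, n₀ = 414, n = 509; a·n₀/n = 70·414/509 = 56.9352; c·n₁/n = 176·95/509 = 32.8487
RR_MH = (108.9502 + 45.0627 + 56.9352) / (98.2739 + 17.1365 + 32.8487) = 210.9481 / 148.2591 = 1.42283

1.42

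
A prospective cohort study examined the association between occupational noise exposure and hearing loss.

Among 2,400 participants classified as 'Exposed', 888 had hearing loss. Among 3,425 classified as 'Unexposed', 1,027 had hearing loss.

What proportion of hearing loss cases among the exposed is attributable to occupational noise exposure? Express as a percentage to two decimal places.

18.96

From the description: a = 888, b = 1512, c = 1027, d = 2398.
Risk in exposed = 888/2400 = 0.37000; risk in unexposed = 1027/3425 = 0.29985.
RR = 0.37000/0.29985 = 1.23393
AR% = (RR − 1)/RR × 100 = (1.23393 − 1)/1.23393 × 100 = 18.9584%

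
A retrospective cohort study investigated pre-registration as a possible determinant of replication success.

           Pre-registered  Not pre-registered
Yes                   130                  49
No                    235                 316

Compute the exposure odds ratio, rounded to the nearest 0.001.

3.568

Reading the table with exposure as columns: a = 130 (Pre-registered, case), b = 235 (Pre-registered, non-case), c = 49 (Not pre-registered, case), d = 316.
OR = (a·d)/(b·c) = (130 × 316) / (235 × 49) = 41080 / 11515 = 3.56752
The odds of replication success are about 3.57 times as high in the pre-registered group.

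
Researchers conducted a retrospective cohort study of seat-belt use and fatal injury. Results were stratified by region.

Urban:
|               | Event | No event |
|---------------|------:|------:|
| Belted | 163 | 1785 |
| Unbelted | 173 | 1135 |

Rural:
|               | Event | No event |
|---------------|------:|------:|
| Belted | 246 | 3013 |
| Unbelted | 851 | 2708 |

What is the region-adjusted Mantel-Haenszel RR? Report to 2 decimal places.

0.38

RR_MH = Σ(aᵢ·n₀ᵢ/nᵢ) / Σ(cᵢ·n₁ᵢ/nᵢ), with n₁ᵢ = aᵢ+bᵢ (exposed), n₀ᵢ = cᵢ+dᵢ (unexposed), nᵢ = n₁ᵢ+n₀ᵢ.
Stratum 1 (Urban): n₁ = 1948, n₀ = 1308, n = 3256; a·n₀/n = 163·1308/3256 = 65.4803; c·n₁/n = 173·1948/3256 = 103.5025
Stratum 2 (Rural): n₁ = 3259, n₀ = 3559, n = 6818; a·n₀/n = 246·3559/6818 = 128.4121; c·n₁/n = 851·3259/6818 = 406.7775
RR_MH = (65.4803 + 128.4121) / (103.5025 + 406.7775) = 193.8925 / 510.2800 = 0.37997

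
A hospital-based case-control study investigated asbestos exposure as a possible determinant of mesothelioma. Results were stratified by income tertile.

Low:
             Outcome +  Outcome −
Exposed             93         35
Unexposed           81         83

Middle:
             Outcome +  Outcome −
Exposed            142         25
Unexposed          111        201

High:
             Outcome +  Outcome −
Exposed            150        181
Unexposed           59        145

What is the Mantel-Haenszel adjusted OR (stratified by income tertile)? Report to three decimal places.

OR_MH = Σ(aᵢdᵢ/nᵢ) / Σ(bᵢcᵢ/nᵢ), where nᵢ is the stratum total.
Stratum 1 (Low): n = 292; a·d/n = 93·83/292 = 26.4349; b·c/n = 35·81/292 = 9.7089
Stratum 2 (Middle): n = 479; a·d/n = 142·201/479 = 59.5866; b·c/n = 25·111/479 = 5.7933
Stratum 3 (High): n = 535; a·d/n = 150·145/535 = 40.6542; b·c/n = 181·59/535 = 19.9607
OR_MH = (26.4349 + 59.5866 + 40.6542) / (9.7089 + 5.7933 + 19.9607) = 126.6758 / 35.4630 = 3.57206

3.572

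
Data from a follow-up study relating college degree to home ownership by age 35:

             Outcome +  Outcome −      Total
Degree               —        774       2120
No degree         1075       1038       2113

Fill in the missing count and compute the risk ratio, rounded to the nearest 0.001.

1.248

The missing cell is in the exposed row: 2120 − 774 = 1346.
So a = 1346, b = 774, c = 1075, d = 1038.
RR = [a/(a+b)] / [c/(c+d)] = (1346/2120) / (1075/2113) = 0.63491/0.50876 = 1.24796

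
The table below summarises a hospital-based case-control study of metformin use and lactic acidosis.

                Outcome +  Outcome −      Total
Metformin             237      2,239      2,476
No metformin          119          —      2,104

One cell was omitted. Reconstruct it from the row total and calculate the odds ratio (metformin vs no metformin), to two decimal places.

The missing cell is in the unexposed row: 2104 − 119 = 1985.
So a = 237, b = 2239, c = 119, d = 1985.
OR = (a·d)/(b·c) = (237 × 1985) / (2239 × 119) = 470445 / 266441 = 1.76566

1.77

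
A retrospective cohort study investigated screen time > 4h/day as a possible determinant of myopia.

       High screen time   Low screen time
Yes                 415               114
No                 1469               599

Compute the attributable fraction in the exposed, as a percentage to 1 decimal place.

27.4

Reading the table with exposure as columns: a = 415 (High screen time, case), b = 1469 (High screen time, non-case), c = 114 (Low screen time, case), d = 599.
Risk in exposed = 415/1884 = 0.22028; risk in unexposed = 114/713 = 0.15989.
RR = 0.22028/0.15989 = 1.37769
AR% = (RR − 1)/RR × 100 = (1.37769 − 1)/1.37769 × 100 = 27.4148%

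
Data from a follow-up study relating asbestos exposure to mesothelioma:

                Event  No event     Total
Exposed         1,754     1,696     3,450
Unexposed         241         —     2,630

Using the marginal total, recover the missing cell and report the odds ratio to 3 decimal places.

The missing cell is in the unexposed row: 2630 − 241 = 2389.
So a = 1754, b = 1696, c = 241, d = 2389.
OR = (a·d)/(b·c) = (1754 × 2389) / (1696 × 241) = 4190306 / 408736 = 10.25186

10.252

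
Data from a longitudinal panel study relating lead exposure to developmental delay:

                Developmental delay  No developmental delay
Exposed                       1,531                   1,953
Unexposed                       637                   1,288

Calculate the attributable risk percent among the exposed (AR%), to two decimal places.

24.70

Cells: a = 1531, b = 1953, c = 637, d = 1288.
Risk in exposed = 1531/3484 = 0.43944; risk in unexposed = 637/1925 = 0.33091.
RR = 0.43944/0.33091 = 1.32797
AR% = (RR − 1)/RR × 100 = (1.32797 − 1)/1.32797 × 100 = 24.6971%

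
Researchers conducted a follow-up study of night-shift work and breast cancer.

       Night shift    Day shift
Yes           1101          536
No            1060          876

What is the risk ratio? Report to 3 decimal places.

1.342

Reading the table with exposure as columns: a = 1101 (Night shift, case), b = 1060 (Night shift, non-case), c = 536 (Day shift, case), d = 876.
Risk in exposed = 1101/2161 = 0.50949; risk in unexposed = 536/1412 = 0.37960.
RR = 0.50949 / 0.37960 = 1.34215
The risk among the exposed is 1.34 times that among the unexposed.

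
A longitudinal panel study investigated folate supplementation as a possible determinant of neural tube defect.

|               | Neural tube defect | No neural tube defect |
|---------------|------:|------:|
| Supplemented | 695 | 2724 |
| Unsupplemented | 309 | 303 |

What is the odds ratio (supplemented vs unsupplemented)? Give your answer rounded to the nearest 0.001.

Cells: a = 695, b = 2724, c = 309, d = 303.
OR = (a·d)/(b·c) = (695 × 303) / (2724 × 309) = 210585 / 841716 = 0.25019
Exposure is associated with lower odds of neural tube defect (OR = 0.25 < 1).

0.250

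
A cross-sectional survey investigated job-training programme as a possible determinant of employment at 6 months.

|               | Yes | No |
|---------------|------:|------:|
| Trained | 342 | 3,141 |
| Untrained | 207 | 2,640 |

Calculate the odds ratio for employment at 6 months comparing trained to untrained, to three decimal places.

Cells: a = 342, b = 3141, c = 207, d = 2640.
OR = (a·d)/(b·c) = (342 × 2640) / (3141 × 207) = 902880 / 650187 = 1.38865
The odds of employment at 6 months are about 1.39 times as high in the trained group.

1.389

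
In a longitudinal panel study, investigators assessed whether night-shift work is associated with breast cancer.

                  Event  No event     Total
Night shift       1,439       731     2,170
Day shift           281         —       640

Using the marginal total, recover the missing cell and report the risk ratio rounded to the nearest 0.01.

1.51

The missing cell is in the unexposed row: 640 − 281 = 359.
So a = 1439, b = 731, c = 281, d = 359.
RR = [a/(a+b)] / [c/(c+d)] = (1439/2170) / (281/640) = 0.66313/0.43906 = 1.51034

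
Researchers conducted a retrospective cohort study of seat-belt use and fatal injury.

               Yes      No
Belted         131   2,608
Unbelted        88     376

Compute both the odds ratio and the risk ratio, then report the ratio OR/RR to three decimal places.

Cells: a = 131, b = 2608, c = 88, d = 376.
OR = (131·376)/(2608·88) = 49256/229504 = 0.21462
Risk in exposed = 131/2739 = 0.04783; risk in unexposed = 88/464 = 0.18966; RR = 0.25218
OR/RR = 0.21462 / 0.25218 = 0.85105
The outcome is not rare, so the OR lies further from 1 than the RR.

0.851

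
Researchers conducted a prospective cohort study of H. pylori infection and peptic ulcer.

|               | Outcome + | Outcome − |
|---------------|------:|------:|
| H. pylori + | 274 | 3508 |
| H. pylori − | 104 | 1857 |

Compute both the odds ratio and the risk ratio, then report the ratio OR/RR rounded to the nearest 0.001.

1.021

Cells: a = 274, b = 3508, c = 104, d = 1857.
OR = (274·1857)/(3508·104) = 508818/364832 = 1.39466
Risk in exposed = 274/3782 = 0.07245; risk in unexposed = 104/1961 = 0.05303; RR = 1.36607
OR/RR = 1.39466 / 1.36607 = 1.02093
The outcome is rare in both groups, so OR ≈ RR (ratio near 1).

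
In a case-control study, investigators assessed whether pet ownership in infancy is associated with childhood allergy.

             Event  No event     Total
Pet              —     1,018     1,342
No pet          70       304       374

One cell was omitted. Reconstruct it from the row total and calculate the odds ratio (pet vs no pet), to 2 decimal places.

The missing cell is in the exposed row: 1342 − 1018 = 324.
So a = 324, b = 1018, c = 70, d = 304.
OR = (a·d)/(b·c) = (324 × 304) / (1018 × 70) = 98496 / 71260 = 1.38221

1.38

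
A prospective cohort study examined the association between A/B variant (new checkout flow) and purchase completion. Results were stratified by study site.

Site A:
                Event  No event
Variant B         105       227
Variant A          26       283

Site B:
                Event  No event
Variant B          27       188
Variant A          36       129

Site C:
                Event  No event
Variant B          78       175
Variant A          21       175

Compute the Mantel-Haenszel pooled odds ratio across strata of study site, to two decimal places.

2.44

OR_MH = Σ(aᵢdᵢ/nᵢ) / Σ(bᵢcᵢ/nᵢ), where nᵢ is the stratum total.
Stratum 1 (Site A): n = 641; a·d/n = 105·283/641 = 46.3573; b·c/n = 227·26/641 = 9.2075
Stratum 2 (Site B): n = 380; a·d/n = 27·129/380 = 9.1658; b·c/n = 188·36/380 = 17.8105
Stratum 3 (Site C): n = 449; a·d/n = 78·175/449 = 30.4009; b·c/n = 175·21/449 = 8.1849
OR_MH = (46.3573 + 9.1658 + 30.4009) / (9.2075 + 17.8105 + 8.1849) = 85.9239 / 35.2029 = 2.44082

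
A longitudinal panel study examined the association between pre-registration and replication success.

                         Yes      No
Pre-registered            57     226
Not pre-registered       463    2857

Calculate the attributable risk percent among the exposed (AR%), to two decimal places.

30.76

Cells: a = 57, b = 226, c = 463, d = 2857.
Risk in exposed = 57/283 = 0.20141; risk in unexposed = 463/3320 = 0.13946.
RR = 0.20141/0.13946 = 1.44426
AR% = (RR − 1)/RR × 100 = (1.44426 − 1)/1.44426 × 100 = 30.7604%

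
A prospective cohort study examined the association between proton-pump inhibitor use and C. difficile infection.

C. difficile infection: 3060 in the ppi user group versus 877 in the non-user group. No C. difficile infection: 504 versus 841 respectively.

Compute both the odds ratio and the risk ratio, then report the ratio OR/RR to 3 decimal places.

3.462

From the description: a = 3060, b = 504, c = 877, d = 841.
OR = (3060·841)/(504·877) = 2573460/442008 = 5.82220
Risk in exposed = 3060/3564 = 0.85859; risk in unexposed = 877/1718 = 0.51048; RR = 1.68193
OR/RR = 5.82220 / 1.68193 = 3.46162
The outcome is not rare, so the OR lies further from 1 than the RR.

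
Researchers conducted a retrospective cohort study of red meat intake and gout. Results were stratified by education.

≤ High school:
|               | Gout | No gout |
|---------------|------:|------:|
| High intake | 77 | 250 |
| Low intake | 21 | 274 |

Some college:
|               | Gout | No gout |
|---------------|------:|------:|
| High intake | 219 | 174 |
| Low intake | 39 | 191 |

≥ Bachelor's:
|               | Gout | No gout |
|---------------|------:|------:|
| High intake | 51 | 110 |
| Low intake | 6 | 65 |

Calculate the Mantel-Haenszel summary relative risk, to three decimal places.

3.341

RR_MH = Σ(aᵢ·n₀ᵢ/nᵢ) / Σ(cᵢ·n₁ᵢ/nᵢ), with n₁ᵢ = aᵢ+bᵢ (exposed), n₀ᵢ = cᵢ+dᵢ (unexposed), nᵢ = n₁ᵢ+n₀ᵢ.
Stratum 1 (≤ High school): n₁ = 327, n₀ = 295, n = 622; a·n₀/n = 77·295/622 = 36.5193; c·n₁/n = 21·327/622 = 11.0402
Stratum 2 (Some college): n₁ = 393, n₀ = 230, n = 623; a·n₀/n = 219·230/623 = 80.8507; c·n₁/n = 39·393/623 = 24.6019
Stratum 3 (≥ Bachelor's): n₁ = 161, n₀ = 71, n = 232; a·n₀/n = 51·71/232 = 15.6078; c·n₁/n = 6·161/232 = 4.1638
RR_MH = (36.5193 + 80.8507 + 15.6078) / (11.0402 + 24.6019 + 4.1638) = 132.9778 / 39.8059 = 3.34065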